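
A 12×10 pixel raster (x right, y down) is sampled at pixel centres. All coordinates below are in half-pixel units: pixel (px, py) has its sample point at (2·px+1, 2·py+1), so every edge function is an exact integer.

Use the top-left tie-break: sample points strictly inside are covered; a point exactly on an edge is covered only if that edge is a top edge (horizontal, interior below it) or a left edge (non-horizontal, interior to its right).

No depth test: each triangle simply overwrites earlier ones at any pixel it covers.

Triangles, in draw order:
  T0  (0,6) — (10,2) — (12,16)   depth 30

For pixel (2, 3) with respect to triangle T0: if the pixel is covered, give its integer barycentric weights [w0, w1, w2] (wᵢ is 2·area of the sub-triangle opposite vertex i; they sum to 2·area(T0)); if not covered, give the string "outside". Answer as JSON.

T0:
  2·area = 148
  edge (0, 6)→(10, 2): d=(10,-4) top-left  bias=+0
  edge (10, 2)→(12, 16): d=(2,14) right/bottom  bias=-1
  edge (12, 16)→(0, 6): d=(-12,-10) top-left  bias=+0
    (4,1)@(9, 3): e=[6,16,126] → █
    (5,1)@(11, 3): e=[14,-12,146] → ·
    (1,2)@(3, 5): e=[2,104,42] → █
    (2,2)@(5, 5): e=[10,76,62] → █
    (3,2)@(7, 5): e=[18,48,82] → █
    (5,2)@(11, 5): e=[34,-8,122] → ·
    (1,3)@(3, 7): e=[22,108,18] → █
    (5,3)@(11, 7): e=[54,-4,98] → ·
    (1,4)@(3, 9): e=[42,112,-6] → ·
    (2,4)@(5, 9): e=[50,84,14] → █
    (5,4)@(11, 9): e=[74,0,74] → ·  [on edge]
    (2,5)@(5, 11): e=[70,88,-10] → ·
  covered (18 px):
    · · · · · · · · · · · ·
    · · · · █ · · · · · · ·
    · █ █ █ █ · · · · · · ·
    · █ █ █ █ · · · · · · ·
    · · █ █ █ · · · · · · ·
    · · · █ █ █ · · · · · ·
    · · · · █ █ · · · · · ·
    · · · · · █ · · · · · ·
    · · · · · · · · · · · ·
    · · · · · · · · · · · ·

Result: [80,38,30]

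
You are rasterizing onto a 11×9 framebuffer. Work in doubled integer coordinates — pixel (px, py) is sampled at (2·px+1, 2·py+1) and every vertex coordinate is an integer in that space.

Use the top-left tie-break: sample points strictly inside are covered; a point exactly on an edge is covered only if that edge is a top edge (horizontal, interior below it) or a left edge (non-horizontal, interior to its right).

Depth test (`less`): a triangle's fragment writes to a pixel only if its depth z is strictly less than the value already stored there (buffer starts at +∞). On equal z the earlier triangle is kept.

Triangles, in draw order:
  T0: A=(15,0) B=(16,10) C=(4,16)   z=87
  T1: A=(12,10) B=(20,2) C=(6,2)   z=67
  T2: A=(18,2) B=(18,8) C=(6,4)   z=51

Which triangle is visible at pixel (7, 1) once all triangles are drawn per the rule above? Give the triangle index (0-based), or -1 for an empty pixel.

T0:
  2·area = 126
  edge (15, 0)→(16, 10): d=(1,10) right/bottom  bias=-1
  edge (16, 10)→(4, 16): d=(-12,6) right/bottom  bias=-1
  edge (4, 16)→(15, 0): d=(11,-16) top-left  bias=+0
    (7,0)@(15, 1): e=[1,114,11] → X
    (8,0)@(17, 1): e=[-19,102,43] → .
    (6,1)@(13, 3): e=[23,102,1] → X
    (8,1)@(17, 3): e=[-17,78,65] → .
    (6,2)@(13, 5): e=[25,78,23] → X
    (8,2)@(17, 5): e=[-15,54,87] → .
    (5,3)@(11, 7): e=[47,66,13] → X
    (8,3)@(17, 7): e=[-13,30,109] → .
    (4,4)@(9, 9): e=[69,54,3] → X
    (8,4)@(17, 9): e=[-11,6,131] → .
    (4,5)@(9, 11): e=[71,30,25] → X
    (7,5)@(15, 11): e=[11,-6,121] → .
  covered (18 px):
    . . . . . . . X . . .
    . . . . . . X X . . .
    . . . . . . X X . . .
    . . . . . X X X . . .
    . . . . X X X X . . .
    . . . . X X X . . . .
    . . . X X . . . . . .
    . . X . . . . . . . .
    . . . . . . . . . . .
T1:
  2·area = 112  (B↔C swapped to make it positive)
  edge (12, 10)→(6, 2): d=(-6,-8) top-left  bias=+0
  edge (6, 2)→(20, 2): d=(14,0) top-left  bias=+0
  edge (20, 2)→(12, 10): d=(-8,8) right/bottom  bias=-1
    (10,0)@(21, 1): e=[126,-14,0] → .  [on edge]
    (3,1)@(7, 3): e=[2,14,96] → X
    (4,1)@(9, 3): e=[18,14,80] → X
    (5,1)@(11, 3): e=[34,14,64] → X
    (6,1)@(13, 3): e=[50,14,48] → X
    (7,1)@(15, 3): e=[66,14,32] → X
    (8,1)@(17, 3): e=[82,14,16] → X
    (9,1)@(19, 3): e=[98,14,0] → .  [on edge]
    (3,2)@(7, 5): e=[-10,42,80] → .
    (4,2)@(9, 5): e=[6,42,64] → X
    (8,2)@(17, 5): e=[70,42,0] → .  [on edge]
    (4,3)@(9, 7): e=[-6,70,48] → .
    (7,3)@(15, 7): e=[42,70,0] → .  [on edge]
    (6,4)@(13, 9): e=[14,98,0] → .  [on edge]
    (5,5)@(11, 11): e=[-14,126,0] → .  [on edge]
    (4,6)@(9, 13): e=[-42,154,0] → .  [on edge]
    (3,7)@(7, 15): e=[-70,182,0] → .  [on edge]
    (2,8)@(5, 17): e=[-98,210,0] → .  [on edge]
  covered (12 px):
    . . . . . . . . . . .
    . . . X X X X X X . .
    . . . . X X X X . . .
    . . . . . X X . . . .
    . . . . . . . . . . .
    . . . . . . . . . . .
    . . . . . . . . . . .
    . . . . . . . . . . .
    . . . . . . . . . . .
T2:
  2·area = 72
  edge (18, 2)→(18, 8): d=(0,6) right/bottom  bias=-1
  edge (18, 8)→(6, 4): d=(-12,-4) top-left  bias=+0
  edge (6, 4)→(18, 2): d=(12,-2) top-left  bias=+0
    (1,1)@(3, 3): e=[90,0,-18] → .  [on edge]
    (6,1)@(13, 3): e=[30,40,2] → X
    (7,1)@(15, 3): e=[18,48,6] → X
    (8,1)@(17, 3): e=[6,56,10] → X
    (9,1)@(19, 3): e=[-6,64,14] → .
    (4,2)@(9, 5): e=[54,0,18] → X  [on edge]
    (5,2)@(11, 5): e=[42,8,22] → X
    (9,2)@(19, 5): e=[-6,40,38] → .
    (4,3)@(9, 7): e=[54,-24,42] → .
    (5,3)@(11, 7): e=[42,-16,46] → .
    (6,3)@(13, 7): e=[30,-8,50] → .
    (7,3)@(15, 7): e=[18,0,54] → X  [on edge]
    (10,4)@(21, 9): e=[-18,0,90] → .  [on edge]
  covered (10 px):
    . . . . . . . . . . .
    . . . . . . X X X . .
    . . . . X X X X X . .
    . . . . . . . X X . .
    . . . . . . . . . . .
    . . . . . . . . . . .
    . . . . . . . . . . .
    . . . . . . . . . . .
    . . . . . . . . . . .

Z-buffer (winner per pixel, '.' = empty):
  . . . . . . . 0 . . .
  . . . 1 1 1 2 2 2 . .
  . . . . 2 2 2 2 2 . .
  . . . . . 1 1 2 2 . .
  . . . . 0 0 0 0 . . .
  . . . . 0 0 0 . . . .
  . . . 0 0 . . . . . .
  . . 0 . . . . . . . .
  . . . . . . . . . . .

Answer: 2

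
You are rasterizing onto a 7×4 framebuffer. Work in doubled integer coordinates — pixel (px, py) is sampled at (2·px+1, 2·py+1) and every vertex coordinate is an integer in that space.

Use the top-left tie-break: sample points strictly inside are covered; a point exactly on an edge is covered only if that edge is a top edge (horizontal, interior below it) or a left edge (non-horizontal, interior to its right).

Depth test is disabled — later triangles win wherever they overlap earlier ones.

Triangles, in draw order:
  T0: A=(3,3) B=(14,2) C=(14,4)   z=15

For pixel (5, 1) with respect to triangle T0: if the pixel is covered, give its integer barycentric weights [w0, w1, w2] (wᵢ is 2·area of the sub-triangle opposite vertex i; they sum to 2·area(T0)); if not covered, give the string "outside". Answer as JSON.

T0:
  2·area = 22
  edge (3, 3)→(14, 2): d=(11,-1) top-left  bias=+0
  edge (14, 2)→(14, 4): d=(0,2) right/bottom  bias=-1
  edge (14, 4)→(3, 3): d=(-11,-1) top-left  bias=+0
    (1,1)@(3, 3): e=[0,22,0] → █  [on edge]
    (2,1)@(5, 3): e=[2,18,2] → █
    (3,1)@(7, 3): e=[4,14,4] → █
    (4,1)@(9, 3): e=[6,10,6] → █
    (5,1)@(11, 3): e=[8,6,8] → █
    (6,1)@(13, 3): e=[10,2,10] → █
    (1,2)@(3, 5): e=[22,22,-22] → ·
    (2,2)@(5, 5): e=[24,18,-20] → ·
    (3,2)@(7, 5): e=[26,14,-18] → ·
    (4,2)@(9, 5): e=[28,10,-16] → ·
    (5,2)@(11, 5): e=[30,6,-14] → ·
    (6,2)@(13, 5): e=[32,2,-12] → ·
  covered (6 px):
    · · · · · · ·
    · █ █ █ █ █ █
    · · · · · · ·
    · · · · · · ·

Result: [6,8,8]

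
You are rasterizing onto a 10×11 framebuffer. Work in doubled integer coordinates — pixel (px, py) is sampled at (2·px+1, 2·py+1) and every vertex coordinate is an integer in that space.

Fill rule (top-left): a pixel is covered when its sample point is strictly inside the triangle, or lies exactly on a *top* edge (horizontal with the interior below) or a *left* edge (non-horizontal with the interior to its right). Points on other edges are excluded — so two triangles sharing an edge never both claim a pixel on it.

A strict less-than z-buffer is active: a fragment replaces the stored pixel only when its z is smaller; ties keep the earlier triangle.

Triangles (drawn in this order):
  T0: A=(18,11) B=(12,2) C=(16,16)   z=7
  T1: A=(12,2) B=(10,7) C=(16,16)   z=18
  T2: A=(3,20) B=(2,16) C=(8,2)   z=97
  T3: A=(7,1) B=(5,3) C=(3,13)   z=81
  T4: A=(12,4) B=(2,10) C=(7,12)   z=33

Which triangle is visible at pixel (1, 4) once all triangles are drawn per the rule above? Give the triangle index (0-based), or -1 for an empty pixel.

T0:
  2·area = 48  (B↔C swapped to make it positive)
  edge (18, 11)→(16, 16): d=(-2,5) right/bottom  bias=-1
  edge (16, 16)→(12, 2): d=(-4,-14) top-left  bias=+0
  edge (12, 2)→(18, 11): d=(6,9) right/bottom  bias=-1
    (6,2)@(13, 5): e=[37,2,9] → X
    (7,2)@(15, 5): e=[27,30,-9] → .
    (6,3)@(13, 7): e=[33,-6,21] → .
    (7,3)@(15, 7): e=[23,22,3] → X
    (8,3)@(17, 7): e=[13,50,-15] → .
    (7,4)@(15, 9): e=[19,14,15] → X
    (8,4)@(17, 9): e=[9,42,-3] → .
    (7,5)@(15, 11): e=[15,6,27] → X
    (8,5)@(17, 11): e=[5,34,9] → X
    (9,5)@(19, 11): e=[-5,62,-9] → .
    (7,6)@(15, 13): e=[11,-2,39] → .
    (8,6)@(17, 13): e=[1,26,21] → X
  covered (6 px):
    . . . . . . . . . .
    . . . . . . . . . .
    . . . . . . X . . .
    . . . . . . . X . .
    . . . . . . . X . .
    . . . . . . . X X .
    . . . . . . . . X .
    . . . . . . . . . .
    . . . . . . . . . .
    . . . . . . . . . .
    . . . . . . . . . .
T1:
  2·area = 48  (B↔C swapped to make it positive)
  edge (12, 2)→(16, 16): d=(4,14) right/bottom  bias=-1
  edge (16, 16)→(10, 7): d=(-6,-9) top-left  bias=+0
  edge (10, 7)→(12, 2): d=(2,-5) top-left  bias=+0
    (5,2)@(11, 5): e=[26,21,1] → X
    (6,2)@(13, 5): e=[-2,39,11] → .
    (5,3)@(11, 7): e=[34,9,5] → X
    (6,3)@(13, 7): e=[6,27,15] → X
    (7,3)@(15, 7): e=[-22,45,25] → .
    (5,4)@(11, 9): e=[42,-3,9] → .
    (6,4)@(13, 9): e=[14,15,19] → X
    (7,4)@(15, 9): e=[-14,33,29] → .
    (6,5)@(13, 11): e=[22,3,23] → X
    (7,5)@(15, 11): e=[-6,21,33] → .
    (6,6)@(13, 13): e=[30,-9,27] → .
    (7,6)@(15, 13): e=[2,9,37] → X
  covered (6 px):
    . . . . . . . . . .
    . . . . . . . . . .
    . . . . . X . . . .
    . . . . . X X . . .
    . . . . . . X . . .
    . . . . . . X . . .
    . . . . . . . X . .
    . . . . . . . . . .
    . . . . . . . . . .
    . . . . . . . . . .
    . . . . . . . . . .
T2:
  2·area = 38
  edge (3, 20)→(2, 16): d=(-1,-4) top-left  bias=+0
  edge (2, 16)→(8, 2): d=(6,-14) top-left  bias=+0
  edge (8, 2)→(3, 20): d=(-5,18) right/bottom  bias=-1
    (3,2)@(7, 5): e=[31,4,3] → X
    (4,2)@(9, 5): e=[39,32,-33] → .
    (3,3)@(7, 7): e=[29,16,-7] → .
    (2,4)@(5, 9): e=[19,0,19] → X  [on edge]
    (3,4)@(7, 9): e=[27,28,-17] → .
    (2,5)@(5, 11): e=[17,12,9] → X
    (3,5)@(7, 11): e=[25,40,-27] → .
    (2,6)@(5, 13): e=[15,24,-1] → .
    (1,7)@(3, 15): e=[5,8,25] → X
    (2,7)@(5, 15): e=[13,36,-11] → .
    (1,8)@(3, 17): e=[3,20,15] → X
    (2,8)@(5, 17): e=[11,48,-21] → .
  covered (6 px):
    . . . . . . . . . .
    . . . . . . . . . .
    . . . X . . . . . .
    . . . . . . . . . .
    . . X . . . . . . .
    . . X . . . . . . .
    . . . . . . . . . .
    . X . . . . . . . .
    . X . . . . . . . .
    . X . . . . . . . .
    . . . . . . . . . .
T3:
  2·area = 16  (B↔C swapped to make it positive)
  edge (7, 1)→(3, 13): d=(-4,12) right/bottom  bias=-1
  edge (3, 13)→(5, 3): d=(2,-10) top-left  bias=+0
  edge (5, 3)→(7, 1): d=(2,-2) top-left  bias=+0
    (3,0)@(7, 1): e=[0,16,0] → .  [on edge]
    (2,1)@(5, 3): e=[16,0,0] → X  [on edge]
    (3,1)@(7, 3): e=[-8,20,4] → .
    (1,2)@(3, 5): e=[32,-16,0] → .  [on edge]
    (2,2)@(5, 5): e=[8,4,4] → X
    (3,2)@(7, 5): e=[-16,24,8] → .
    (0,3)@(1, 7): e=[48,-32,0] → .  [on edge]
    (2,3)@(5, 7): e=[0,8,8] → .  [on edge]
    (1,6)@(3, 13): e=[0,0,16] → .  [on edge]
    (0,9)@(1, 19): e=[0,-8,24] → .  [on edge]
  covered (2 px):
    . . . . . . . . . .
    . . X . . . . . . .
    . . X . . . . . . .
    . . . . . . . . . .
    . . . . . . . . . .
    . . . . . . . . . .
    . . . . . . . . . .
    . . . . . . . . . .
    . . . . . . . . . .
    . . . . . . . . . .
    . . . . . . . . . .
T4:
  2·area = 50  (B↔C swapped to make it positive)
  edge (12, 4)→(7, 12): d=(-5,8) right/bottom  bias=-1
  edge (7, 12)→(2, 10): d=(-5,-2) top-left  bias=+0
  edge (2, 10)→(12, 4): d=(10,-6) top-left  bias=+0
    (8,0)@(17, 1): e=[-25,75,0] → .  [on edge]
    (5,2)@(11, 5): e=[3,43,4] → X
    (6,2)@(13, 5): e=[-13,47,16] → .
    (3,3)@(7, 7): e=[25,25,0] → X  [on edge]
    (4,3)@(9, 7): e=[9,29,12] → X
    (5,3)@(11, 7): e=[-7,33,24] → .
    (2,4)@(5, 9): e=[31,11,8] → X
    (4,4)@(9, 9): e=[-1,19,32] → .
    (2,5)@(5, 11): e=[21,1,28] → X
    (4,5)@(9, 11): e=[-11,9,52] → .
    (2,6)@(5, 13): e=[11,-9,48] → .
    (3,6)@(7, 13): e=[-5,-5,60] → .
  covered (7 px):
    . . . . . . . . . .
    . . . . . . . . . .
    . . . . . X . . . .
    . . . X X . . . . .
    . . X X . . . . . .
    . . X X . . . . . .
    . . . . . . . . . .
    . . . . . . . . . .
    . . . . . . . . . .
    . . . . . . . . . .
    . . . . . . . . . .

Z-buffer (winner per pixel, '.' = empty):
  . . . . . . . . . .
  . . 3 . . . . . . .
  . . 3 2 . 1 0 . . .
  . . . 4 4 1 1 0 . .
  . . 4 4 . . 1 0 . .
  . . 4 4 . . 1 0 0 .
  . . . . . . . 1 0 .
  . 2 . . . . . . . .
  . 2 . . . . . . . .
  . 2 . . . . . . . .
  . . . . . . . . . .

Final: -1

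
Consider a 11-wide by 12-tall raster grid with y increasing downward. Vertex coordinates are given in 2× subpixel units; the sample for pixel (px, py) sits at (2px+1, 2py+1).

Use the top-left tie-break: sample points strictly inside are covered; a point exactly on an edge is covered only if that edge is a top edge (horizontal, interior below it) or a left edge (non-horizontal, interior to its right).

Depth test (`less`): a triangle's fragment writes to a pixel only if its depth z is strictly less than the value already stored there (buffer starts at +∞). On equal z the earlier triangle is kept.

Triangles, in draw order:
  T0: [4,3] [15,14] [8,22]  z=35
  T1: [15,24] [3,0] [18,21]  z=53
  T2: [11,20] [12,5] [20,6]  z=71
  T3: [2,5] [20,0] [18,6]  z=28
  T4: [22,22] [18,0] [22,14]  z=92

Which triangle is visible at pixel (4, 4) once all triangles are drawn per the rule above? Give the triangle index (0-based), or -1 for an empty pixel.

T0:
  2·area = 165
  edge (4, 3)→(15, 14): d=(11,11) right/bottom  bias=-1
  edge (15, 14)→(8, 22): d=(-7,8) right/bottom  bias=-1
  edge (8, 22)→(4, 3): d=(-4,-19) top-left  bias=+0
    (2,2)@(5, 5): e=[11,143,11] → X
    (3,2)@(7, 5): e=[-11,127,49] → .
    (2,3)@(5, 7): e=[33,129,3] → X
    (3,3)@(7, 7): e=[11,113,41] → X
    (4,3)@(9, 7): e=[-11,97,79] → .
    (2,4)@(5, 9): e=[55,115,-5] → .
    (3,4)@(7, 9): e=[33,99,33] → X
    (4,4)@(9, 9): e=[11,83,71] → X
    (5,4)@(11, 9): e=[-11,67,109] → .
    (3,5)@(7, 11): e=[55,85,25] → X
    (5,5)@(11, 11): e=[11,53,101] → X
    (6,5)@(13, 11): e=[-11,37,139] → .
  covered (20 px):
    . . . . . . . . . . .
    . . . . . . . . . . .
    . . X . . . . . . . .
    . . X X . . . . . . .
    . . . X X . . . . . .
    . . . X X X . . . . .
    . . . X X X X . . . .
    . . . X X X X . . . .
    . . . X X X . . . . .
    . . . . X . . . . . .
    . . . . . . . . . . .
    . . . . . . . . . . .
T1:
  2·area = 108
  edge (15, 24)→(3, 0): d=(-12,-24) top-left  bias=+0
  edge (3, 0)→(18, 21): d=(15,21) right/bottom  bias=-1
  edge (18, 21)→(15, 24): d=(-3,3) right/bottom  bias=-1
    (2,1)@(5, 3): e=[12,3,93] → X
    (3,1)@(7, 3): e=[60,-39,87] → .
    (2,2)@(5, 5): e=[-12,33,87] → .
    (3,3)@(7, 7): e=[12,21,75] → X
    (4,3)@(9, 7): e=[60,-21,69] → .
    (3,4)@(7, 9): e=[-12,51,69] → .
    (4,4)@(9, 9): e=[36,9,63] → X
    (5,4)@(11, 9): e=[84,-33,57] → .
    (4,5)@(9, 11): e=[12,39,57] → X
    (5,5)@(11, 11): e=[60,-3,51] → .
    (4,6)@(9, 13): e=[-12,69,51] → .
    (5,6)@(11, 13): e=[36,27,45] → X
  covered (14 px):
    . . . . . . . . . . .
    . . X . . . . . . . .
    . . . . . . . . . . .
    . . . X . . . . . . .
    . . . . X . . . . . .
    . . . . X . . . . . .
    . . . . . X . . . . .
    . . . . . X X . . . .
    . . . . . . X X . . .
    . . . . . . X X . . .
    . . . . . . . X X . .
    . . . . . . . X . . .
T2:
  2·area = 121
  edge (11, 20)→(12, 5): d=(1,-15) top-left  bias=+0
  edge (12, 5)→(20, 6): d=(8,1) right/bottom  bias=-1
  edge (20, 6)→(11, 20): d=(-9,14) right/bottom  bias=-1
    (6,3)@(13, 7): e=[17,15,89] → X
    (7,3)@(15, 7): e=[47,13,61] → X
    (8,3)@(17, 7): e=[77,11,33] → X
    (9,3)@(19, 7): e=[107,9,5] → X
    (10,3)@(21, 7): e=[137,7,-23] → .
    (6,4)@(13, 9): e=[19,31,71] → X
    (9,4)@(19, 9): e=[109,25,-13] → .
    (6,5)@(13, 11): e=[21,47,53] → X
    (8,5)@(17, 11): e=[81,43,-3] → .
    (6,6)@(13, 13): e=[23,63,35] → X
    (8,6)@(17, 13): e=[83,59,-21] → .
    (6,7)@(13, 15): e=[25,79,17] → X
  covered (12 px):
    . . . . . . . . . . .
    . . . . . . . . . . .
    . . . . . . . . . . .
    . . . . . . X X X X .
    . . . . . . X X X . .
    . . . . . . X X . . .
    . . . . . . X X . . .
    . . . . . . X . . . .
    . . . . . . . . . . .
    . . . . . . . . . . .
    . . . . . . . . . . .
    . . . . . . . . . . .
T3:
  2·area = 98
  edge (2, 5)→(20, 0): d=(18,-5) top-left  bias=+0
  edge (20, 0)→(18, 6): d=(-2,6) right/bottom  bias=-1
  edge (18, 6)→(2, 5): d=(-16,-1) top-left  bias=+0
    (8,0)@(17, 1): e=[3,16,79] → X
    (9,0)@(19, 1): e=[13,4,81] → X
    (10,0)@(21, 1): e=[23,-8,83] → .
    (5,1)@(11, 3): e=[9,48,41] → X
    (6,1)@(13, 3): e=[19,36,43] → X
    (7,1)@(15, 3): e=[29,24,45] → X
    (9,1)@(19, 3): e=[49,0,49] → .  [on edge]
    (1,2)@(3, 5): e=[5,92,1] → X
    (2,2)@(5, 5): e=[15,80,3] → X
    (3,2)@(7, 5): e=[25,68,5] → X
    (4,2)@(9, 5): e=[35,56,7] → X
    (9,2)@(19, 5): e=[85,-4,17] → .
    (8,4)@(17, 9): e=[147,0,-49] → .  [on edge]
    (7,7)@(15, 15): e=[245,0,-147] → .  [on edge]
    (6,10)@(13, 21): e=[343,0,-245] → .  [on edge]
  covered (14 px):
    . . . . . . . . X X .
    . . . . . X X X X . .
    . X X X X X X X X . .
    . . . . . . . . . . .
    . . . . . . . . . . .
    . . . . . . . . . . .
    . . . . . . . . . . .
    . . . . . . . . . . .
    . . . . . . . . . . .
    . . . . . . . . . . .
    . . . . . . . . . . .
    . . . . . . . . . . .
T4:
  2·area = 32
  edge (22, 22)→(18, 0): d=(-4,-22) top-left  bias=+0
  edge (18, 0)→(22, 14): d=(4,14) right/bottom  bias=-1
  edge (22, 14)→(22, 22): d=(0,8) right/bottom  bias=-1
    (9,2)@(19, 5): e=[2,6,24] → X
    (10,2)@(21, 5): e=[46,-22,8] → .
    (9,3)@(19, 7): e=[-6,14,24] → .
    (10,5)@(21, 11): e=[22,2,8] → X
    (10,6)@(21, 13): e=[14,10,8] → X
    (10,7)@(21, 15): e=[6,18,8] → X
    (10,8)@(21, 17): e=[-2,26,8] → .
  covered (4 px):
    . . . . . . . . . . .
    . . . . . . . . . . .
    . . . . . . . . . X .
    . . . . . . . . . . .
    . . . . . . . . . . .
    . . . . . . . . . . X
    . . . . . . . . . . X
    . . . . . . . . . . X
    . . . . . . . . . . .
    . . . . . . . . . . .
    . . . . . . . . . . .
    . . . . . . . . . . .

Z-buffer (winner per pixel, '.' = empty):
  . . . . . . . . 3 3 .
  . . 1 . . 3 3 3 3 . .
  . 3 3 3 3 3 3 3 3 4 .
  . . 0 0 . . 2 2 2 2 .
  . . . 0 0 . 2 2 2 . .
  . . . 0 0 0 2 2 . . 4
  . . . 0 0 0 0 2 . . 4
  . . . 0 0 0 0 . . . 4
  . . . 0 0 0 1 1 . . .
  . . . . 0 . 1 1 . . .
  . . . . . . . 1 1 . .
  . . . . . . . 1 . . .

Result: 0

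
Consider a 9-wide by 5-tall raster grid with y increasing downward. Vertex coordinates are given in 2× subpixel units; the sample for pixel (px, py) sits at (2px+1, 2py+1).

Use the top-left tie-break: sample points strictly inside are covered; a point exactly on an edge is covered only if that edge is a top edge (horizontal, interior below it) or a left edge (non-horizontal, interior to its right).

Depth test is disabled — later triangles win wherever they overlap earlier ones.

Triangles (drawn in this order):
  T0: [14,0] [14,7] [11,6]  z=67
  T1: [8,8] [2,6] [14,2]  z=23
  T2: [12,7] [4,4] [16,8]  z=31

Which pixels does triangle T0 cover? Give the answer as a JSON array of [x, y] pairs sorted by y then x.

T0:
  2·area = 21
  edge (14, 0)→(14, 7): d=(0,7) right/bottom  bias=-1
  edge (14, 7)→(11, 6): d=(-3,-1) top-left  bias=+0
  edge (11, 6)→(14, 0): d=(3,-6) top-left  bias=+0
    (6,1)@(13, 3): e=[7,11,3] → #
    (7,1)@(15, 3): e=[-7,13,15] → ·
    (6,2)@(13, 5): e=[7,5,9] → #
    (7,2)@(15, 5): e=[-7,7,21] → ·
    (6,3)@(13, 7): e=[7,-1,15] → ·
  covered (2 px):
    · · · · · · · · ·
    · · · · · · # · ·
    · · · · · · # · ·
    · · · · · · · · ·
    · · · · · · · · ·
T1:
  2·area = 48
  edge (8, 8)→(2, 6): d=(-6,-2) top-left  bias=+0
  edge (2, 6)→(14, 2): d=(12,-4) top-left  bias=+0
  edge (14, 2)→(8, 8): d=(-6,6) right/bottom  bias=-1
    (7,0)@(15, 1): e=[56,-8,0] → ·  [on edge]
    (8,0)@(17, 1): e=[60,0,-12] → ·  [on edge]
    (5,1)@(11, 3): e=[36,0,12] → #  [on edge]
    (6,1)@(13, 3): e=[40,8,0] → ·  [on edge]
    (2,2)@(5, 5): e=[12,0,36] → #  [on edge]
    (3,2)@(7, 5): e=[16,8,24] → #
    (4,2)@(9, 5): e=[20,16,12] → #
    (5,2)@(11, 5): e=[24,24,0] → ·  [on edge]
    (2,3)@(5, 7): e=[0,24,24] → #  [on edge]
    (4,3)@(9, 7): e=[8,40,0] → ·  [on edge]
    (2,4)@(5, 9): e=[-12,48,12] → ·
    (3,4)@(7, 9): e=[-8,56,0] → ·  [on edge]
    (5,4)@(11, 9): e=[0,72,-24] → ·  [on edge]
  covered (6 px):
    · · · · · · · · ·
    · · · · · # · · ·
    · · # # # · · · ·
    · · # # · · · · ·
    · · · · · · · · ·
T2:
  2·area = 4
  edge (12, 7)→(4, 4): d=(-8,-3) top-left  bias=+0
  edge (4, 4)→(16, 8): d=(12,4) right/bottom  bias=-1
  edge (16, 8)→(12, 7): d=(-4,-1) top-left  bias=+0
    (0,1)@(1, 3): e=[-1,0,5] → ·  [on edge]
    (3,2)@(7, 5): e=[1,0,3] → ·  [on edge]
    (6,3)@(13, 7): e=[3,0,1] → ·  [on edge]
  covered (0 px):
    · · · · · · · · ·
    · · · · · · · · ·
    · · · · · · · · ·
    · · · · · · · · ·
    · · · · · · · · ·

Final: [[6,1],[6,2]]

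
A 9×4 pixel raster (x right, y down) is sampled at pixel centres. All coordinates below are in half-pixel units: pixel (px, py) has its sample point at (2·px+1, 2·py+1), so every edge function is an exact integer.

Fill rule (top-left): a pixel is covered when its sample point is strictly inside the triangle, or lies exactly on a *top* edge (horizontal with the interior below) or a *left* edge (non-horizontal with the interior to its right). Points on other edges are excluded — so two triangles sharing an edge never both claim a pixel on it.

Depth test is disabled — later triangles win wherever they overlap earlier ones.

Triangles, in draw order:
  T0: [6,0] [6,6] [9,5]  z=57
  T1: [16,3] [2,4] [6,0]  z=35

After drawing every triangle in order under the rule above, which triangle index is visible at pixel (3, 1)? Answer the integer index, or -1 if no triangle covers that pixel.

T0:
  2·area = 18  (B↔C swapped to make it positive)
  edge (6, 0)→(9, 5): d=(3,5) right/bottom  bias=-1
  edge (9, 5)→(6, 6): d=(-3,1) right/bottom  bias=-1
  edge (6, 6)→(6, 0): d=(0,-6) top-left  bias=+0
    (3,1)@(7, 3): e=[4,8,6] → █
    (4,1)@(9, 3): e=[-6,6,18] → ·
    (7,1)@(15, 3): e=[-36,0,54] → ·  [on edge]
    (3,2)@(7, 5): e=[10,2,6] → █
    (4,2)@(9, 5): e=[0,0,18] → ·  [on edge]
    (1,3)@(3, 7): e=[36,0,-18] → ·  [on edge]
    (3,3)@(7, 7): e=[16,-4,6] → ·
  covered (2 px):
    · · · · · · · · ·
    · · · █ · · · · ·
    · · · █ · · · · ·
    · · · · · · · · ·
T1:
  2·area = 52
  edge (16, 3)→(2, 4): d=(-14,1) right/bottom  bias=-1
  edge (2, 4)→(6, 0): d=(4,-4) top-left  bias=+0
  edge (6, 0)→(16, 3): d=(10,3) right/bottom  bias=-1
    (2,0)@(5, 1): e=[39,0,13] → █  [on edge]
    (3,0)@(7, 1): e=[37,8,7] → █
    (4,0)@(9, 1): e=[35,16,1] → █
    (5,0)@(11, 1): e=[33,24,-5] → ·
    (1,1)@(3, 3): e=[13,0,39] → █  [on edge]
    (5,1)@(11, 3): e=[5,32,15] → █
    (6,1)@(13, 3): e=[3,40,9] → █
    (7,1)@(15, 3): e=[1,48,3] → █
    (8,1)@(17, 3): e=[-1,56,-3] → ·
    (0,2)@(1, 5): e=[-13,0,65] → ·  [on edge]
    (1,2)@(3, 5): e=[-15,8,59] → ·
    (2,2)@(5, 5): e=[-17,16,53] → ·
  covered (10 px):
    · · █ █ █ · · · ·
    · █ █ █ █ █ █ █ ·
    · · · · · · · · ·
    · · · · · · · · ·

Z-buffer (winner per pixel, '.' = empty):
  . . 1 1 1 . . . .
  . 1 1 1 1 1 1 1 .
  . . . 0 . . . . .
  . . . . . . . . .

Answer: 1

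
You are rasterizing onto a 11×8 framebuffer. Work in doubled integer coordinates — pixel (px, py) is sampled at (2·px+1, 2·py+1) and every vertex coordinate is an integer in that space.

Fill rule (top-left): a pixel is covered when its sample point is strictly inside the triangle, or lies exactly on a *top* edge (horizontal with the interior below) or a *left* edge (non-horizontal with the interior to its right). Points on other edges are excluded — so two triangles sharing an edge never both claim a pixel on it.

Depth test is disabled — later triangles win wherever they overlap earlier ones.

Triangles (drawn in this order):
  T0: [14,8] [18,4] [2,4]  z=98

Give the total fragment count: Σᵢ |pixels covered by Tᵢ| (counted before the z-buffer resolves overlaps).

T0:
  2·area = 64  (B↔C swapped to make it positive)
  edge (14, 8)→(2, 4): d=(-12,-4) top-left  bias=+0
  edge (2, 4)→(18, 4): d=(16,0) top-left  bias=+0
  edge (18, 4)→(14, 8): d=(-4,4) right/bottom  bias=-1
    (10,0)@(21, 1): e=[112,-48,0] → .  [on edge]
    (9,1)@(19, 3): e=[80,-16,0] → .  [on edge]
    (2,2)@(5, 5): e=[0,16,48] → X  [on edge]
    (3,2)@(7, 5): e=[8,16,40] → X
    (4,2)@(9, 5): e=[16,16,32] → X
    (5,2)@(11, 5): e=[24,16,24] → X
    (6,2)@(13, 5): e=[32,16,16] → X
    (7,2)@(15, 5): e=[40,16,8] → X
    (8,2)@(17, 5): e=[48,16,0] → .  [on edge]
    (2,3)@(5, 7): e=[-24,48,40] → .
    (3,3)@(7, 7): e=[-16,48,32] → .
    (4,3)@(9, 7): e=[-8,48,24] → .
    (5,3)@(11, 7): e=[0,48,16] → X  [on edge]
    (7,3)@(15, 7): e=[16,48,0] → .  [on edge]
    (6,4)@(13, 9): e=[-16,80,0] → .  [on edge]
    (8,4)@(17, 9): e=[0,80,-16] → .  [on edge]
    (5,5)@(11, 11): e=[-48,112,0] → .  [on edge]
    (4,6)@(9, 13): e=[-80,144,0] → .  [on edge]
    (3,7)@(7, 15): e=[-112,176,0] → .  [on edge]
  covered (8 px):
    . . . . . . . . . . .
    . . . . . . . . . . .
    . . X X X X X X . . .
    . . . . . X X . . . .
    . . . . . . . . . . .
    . . . . . . . . . . .
    . . . . . . . . . . .
    . . . . . . . . . . .

Answer: 8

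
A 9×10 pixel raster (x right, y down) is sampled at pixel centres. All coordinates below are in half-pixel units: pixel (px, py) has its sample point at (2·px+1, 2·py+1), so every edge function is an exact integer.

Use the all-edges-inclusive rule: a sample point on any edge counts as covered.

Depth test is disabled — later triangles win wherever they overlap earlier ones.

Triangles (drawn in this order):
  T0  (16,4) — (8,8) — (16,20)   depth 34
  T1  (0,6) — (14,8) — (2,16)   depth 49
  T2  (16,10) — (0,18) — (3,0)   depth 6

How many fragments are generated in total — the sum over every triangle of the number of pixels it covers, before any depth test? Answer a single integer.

T0:
  2·area = 128  (B↔C swapped to make it positive)
  edge (16, 4)→(16, 20): d=(0,16) inclusive
  edge (16, 20)→(8, 8): d=(-8,-12) inclusive
  edge (8, 8)→(16, 4): d=(8,-4) inclusive
    (7,2)@(15, 5): e=[16,108,4] → █
    (8,2)@(17, 5): e=[-16,132,12] → ·
    (5,3)@(11, 7): e=[80,44,4] → █
    (6,3)@(13, 7): e=[48,68,12] → █
    (8,3)@(17, 7): e=[-16,116,28] → ·
    (4,4)@(9, 9): e=[112,4,12] → █
    (8,4)@(17, 9): e=[-16,100,44] → ·
    (4,5)@(9, 11): e=[112,-12,28] → ·
    (5,5)@(11, 11): e=[80,12,36] → █
    (8,5)@(17, 11): e=[-16,84,60] → ·
    (5,6)@(11, 13): e=[80,-4,52] → ·
    (6,6)@(13, 13): e=[48,20,60] → █
  covered (16 px):
    · · · · · · · · ·
    · · · · · · · · ·
    · · · · · · · █ ·
    · · · · · █ █ █ ·
    · · · · █ █ █ █ ·
    · · · · · █ █ █ ·
    · · · · · · █ █ ·
    · · · · · · █ █ ·
    · · · · · · · █ ·
    · · · · · · · · ·
T1:
  2·area = 136
  edge (0, 6)→(14, 8): d=(14,2) inclusive
  edge (14, 8)→(2, 16): d=(-12,8) inclusive
  edge (2, 16)→(0, 6): d=(-2,-10) inclusive
    (0,3)@(1, 7): e=[12,116,8] → █
    (1,3)@(3, 7): e=[8,100,28] → █
    (2,3)@(5, 7): e=[4,84,48] → █
    (3,3)@(7, 7): e=[0,68,68] → █  [on edge]
    (4,3)@(9, 7): e=[-4,52,88] → ·
    (0,4)@(1, 9): e=[40,92,4] → █
    (4,4)@(9, 9): e=[24,28,84] → █
    (5,4)@(11, 9): e=[20,12,104] → █
    (6,4)@(13, 9): e=[16,-4,124] → ·
    (0,5)@(1, 11): e=[68,68,0] → █  [on edge]
    (5,5)@(11, 11): e=[48,-12,100] → ·
    (0,6)@(1, 13): e=[96,44,-4] → ·
  covered (18 px):
    · · · · · · · · ·
    · · · · · · · · ·
    · · · · · · · · ·
    █ █ █ █ · · · · ·
    █ █ █ █ █ █ · · ·
    █ █ █ █ █ · · · ·
    · █ █ · · · · · ·
    · █ · · · · · · ·
    · · · · · · · · ·
    · · · · · · · · ·
T2:
  2·area = 264
  edge (16, 10)→(0, 18): d=(-16,8) inclusive
  edge (0, 18)→(3, 0): d=(3,-18) inclusive
  edge (3, 0)→(16, 10): d=(13,10) inclusive
    (1,0)@(3, 1): e=[248,3,13] → █
    (2,0)@(5, 1): e=[232,39,-7] → ·
    (1,1)@(3, 3): e=[216,9,39] → █
    (2,1)@(5, 3): e=[200,45,19] → █
    (3,1)@(7, 3): e=[184,81,-1] → ·
    (1,2)@(3, 5): e=[184,15,65] → █
    (3,2)@(7, 5): e=[152,87,25] → █
    (4,2)@(9, 5): e=[136,123,5] → █
    (5,2)@(11, 5): e=[120,159,-15] → ·
    (1,3)@(3, 7): e=[152,21,91] → █
    (5,3)@(11, 7): e=[88,165,11] → █
    (6,3)@(13, 7): e=[72,201,-9] → ·
  covered (33 px):
    · █ · · · · · · ·
    · █ █ · · · · · ·
    · █ █ █ █ · · · ·
    · █ █ █ █ █ · · ·
    · █ █ █ █ █ █ · ·
    · █ █ █ █ █ █ · ·
    █ █ █ █ █ · · · ·
    █ █ █ · · · · · ·
    █ · · · · · · · ·
    · · · · · · · · ·

Final: 67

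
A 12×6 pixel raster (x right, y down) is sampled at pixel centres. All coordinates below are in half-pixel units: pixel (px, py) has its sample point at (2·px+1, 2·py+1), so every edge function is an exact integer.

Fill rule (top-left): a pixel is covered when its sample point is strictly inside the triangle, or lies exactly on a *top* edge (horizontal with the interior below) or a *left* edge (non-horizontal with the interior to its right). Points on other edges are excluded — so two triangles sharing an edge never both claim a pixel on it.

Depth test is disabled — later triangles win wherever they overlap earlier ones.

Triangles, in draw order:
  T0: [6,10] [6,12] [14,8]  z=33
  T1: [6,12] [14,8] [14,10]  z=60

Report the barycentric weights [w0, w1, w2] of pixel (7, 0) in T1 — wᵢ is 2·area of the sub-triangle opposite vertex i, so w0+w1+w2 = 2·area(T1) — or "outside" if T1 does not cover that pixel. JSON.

T0:
  2·area = 16  (B↔C swapped to make it positive)
  edge (6, 10)→(14, 8): d=(8,-2) top-left  bias=+0
  edge (14, 8)→(6, 12): d=(-8,4) right/bottom  bias=-1
  edge (6, 12)→(6, 10): d=(0,-2) top-left  bias=+0
    (5,4)@(11, 9): e=[2,4,10] → X
    (6,4)@(13, 9): e=[6,-4,14] → .
    (3,5)@(7, 11): e=[10,4,2] → X
    (4,5)@(9, 11): e=[14,-4,6] → .
    (5,5)@(11, 11): e=[18,-12,10] → .
  covered (2 px):
    . . . . . . . . . . . .
    . . . . . . . . . . . .
    . . . . . . . . . . . .
    . . . . . . . . . . . .
    . . . . . X . . . . . .
    . . . X . . . . . . . .
T1:
  2·area = 16
  edge (6, 12)→(14, 8): d=(8,-4) top-left  bias=+0
  edge (14, 8)→(14, 10): d=(0,2) right/bottom  bias=-1
  edge (14, 10)→(6, 12): d=(-8,2) right/bottom  bias=-1
    (6,4)@(13, 9): e=[4,2,10] → X
    (7,4)@(15, 9): e=[12,-2,6] → .
    (4,5)@(9, 11): e=[4,10,2] → X
    (5,5)@(11, 11): e=[12,6,-2] → .
    (6,5)@(13, 11): e=[20,2,-6] → .
  covered (2 px):
    . . . . . . . . . . . .
    . . . . . . . . . . . .
    . . . . . . . . . . . .
    . . . . . . . . . . . .
    . . . . . . X . . . . .
    . . . . X . . . . . . .

Result: "outside"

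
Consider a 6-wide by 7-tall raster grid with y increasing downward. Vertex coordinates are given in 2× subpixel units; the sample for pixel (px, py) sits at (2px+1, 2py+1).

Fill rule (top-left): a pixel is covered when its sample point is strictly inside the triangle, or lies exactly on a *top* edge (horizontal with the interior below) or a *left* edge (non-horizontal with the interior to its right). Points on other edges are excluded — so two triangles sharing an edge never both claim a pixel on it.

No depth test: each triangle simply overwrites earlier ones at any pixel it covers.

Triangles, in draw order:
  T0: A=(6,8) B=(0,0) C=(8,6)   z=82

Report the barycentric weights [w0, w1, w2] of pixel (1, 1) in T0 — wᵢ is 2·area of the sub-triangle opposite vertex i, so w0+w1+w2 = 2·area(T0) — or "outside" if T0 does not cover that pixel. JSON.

T0:
  2·area = 28
  edge (6, 8)→(0, 0): d=(-6,-8) top-left  bias=+0
  edge (0, 0)→(8, 6): d=(8,6) right/bottom  bias=-1
  edge (8, 6)→(6, 8): d=(-2,2) right/bottom  bias=-1
    (0,0)@(1, 1): e=[2,2,24] → X
    (1,0)@(3, 1): e=[18,-10,20] → .
    (0,1)@(1, 3): e=[-10,18,20] → .
    (1,1)@(3, 3): e=[6,6,16] → X
    (2,1)@(5, 3): e=[22,-6,12] → .
    (5,1)@(11, 3): e=[70,-42,0] → .  [on edge]
    (1,2)@(3, 5): e=[-6,22,12] → .
    (2,2)@(5, 5): e=[10,10,8] → X
    (3,2)@(7, 5): e=[26,-2,4] → .
    (4,2)@(9, 5): e=[42,-14,0] → .  [on edge]
    (2,3)@(5, 7): e=[-2,26,4] → .
    (3,3)@(7, 7): e=[14,14,0] → .  [on edge]
    (2,4)@(5, 9): e=[-14,42,0] → .  [on edge]
    (1,5)@(3, 11): e=[-42,70,0] → .  [on edge]
    (0,6)@(1, 13): e=[-70,98,0] → .  [on edge]
  covered (3 px):
    X . . . . .
    . X . . . .
    . . X . . .
    . . . . . .
    . . . . . .
    . . . . . .
    . . . . . .

Final: [6,16,6]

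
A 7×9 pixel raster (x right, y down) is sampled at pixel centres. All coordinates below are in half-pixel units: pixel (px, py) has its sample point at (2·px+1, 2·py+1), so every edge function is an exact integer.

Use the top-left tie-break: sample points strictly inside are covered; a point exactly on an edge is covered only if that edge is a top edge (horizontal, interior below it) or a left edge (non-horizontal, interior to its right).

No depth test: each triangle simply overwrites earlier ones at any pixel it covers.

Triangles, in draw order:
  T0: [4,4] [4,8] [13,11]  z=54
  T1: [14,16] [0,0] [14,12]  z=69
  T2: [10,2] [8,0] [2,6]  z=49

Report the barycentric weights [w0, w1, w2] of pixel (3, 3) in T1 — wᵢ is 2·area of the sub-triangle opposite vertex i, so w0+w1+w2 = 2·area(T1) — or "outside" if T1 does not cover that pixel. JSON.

T0:
  2·area = 36  (B↔C swapped to make it positive)
  edge (4, 4)→(13, 11): d=(9,7) right/bottom  bias=-1
  edge (13, 11)→(4, 8): d=(-9,-3) top-left  bias=+0
  edge (4, 8)→(4, 4): d=(0,-4) top-left  bias=+0
    (2,2)@(5, 5): e=[2,30,4] → X
    (3,2)@(7, 5): e=[-12,36,12] → .
    (0,3)@(1, 7): e=[48,0,-12] → .  [on edge]
    (2,3)@(5, 7): e=[20,12,4] → X
    (3,3)@(7, 7): e=[6,18,12] → X
    (4,3)@(9, 7): e=[-8,24,20] → .
    (2,4)@(5, 9): e=[38,-6,4] → .
    (3,4)@(7, 9): e=[24,0,12] → X  [on edge]
    (4,4)@(9, 9): e=[10,6,20] → X
    (5,4)@(11, 9): e=[-4,12,28] → .
    (3,5)@(7, 11): e=[42,-18,12] → .
    (4,5)@(9, 11): e=[28,-12,20] → .
    (6,5)@(13, 11): e=[0,0,36] → .  [on edge]
  covered (5 px):
    . . . . . . .
    . . . . . . .
    . . X . . . .
    . . X X . . .
    . . . X X . .
    . . . . . . .
    . . . . . . .
    . . . . . . .
    . . . . . . .
T1:
  2·area = 56
  edge (14, 16)→(0, 0): d=(-14,-16) top-left  bias=+0
  edge (0, 0)→(14, 12): d=(14,12) right/bottom  bias=-1
  edge (14, 12)→(14, 16): d=(0,4) right/bottom  bias=-1
    (0,0)@(1, 1): e=[2,2,52] → X
    (1,0)@(3, 1): e=[34,-22,44] → .
    (0,1)@(1, 3): e=[-26,30,52] → .
    (1,1)@(3, 3): e=[6,6,44] → X
    (2,1)@(5, 3): e=[38,-18,36] → .
    (1,2)@(3, 5): e=[-22,34,44] → .
    (2,2)@(5, 5): e=[10,10,36] → X
    (3,2)@(7, 5): e=[42,-14,28] → .
    (2,3)@(5, 7): e=[-18,38,36] → .
    (3,3)@(7, 7): e=[14,14,28] → X
    (4,3)@(9, 7): e=[46,-10,20] → .
    (3,4)@(7, 9): e=[-14,42,28] → .
  covered (7 px):
    X . . . . . .
    . X . . . . .
    . . X . . . .
    . . . X . . .
    . . . . X . .
    . . . . . X .
    . . . . . . X
    . . . . . . .
    . . . . . . .
T2:
  2·area = 24  (B↔C swapped to make it positive)
  edge (10, 2)→(2, 6): d=(-8,4) right/bottom  bias=-1
  edge (2, 6)→(8, 0): d=(6,-6) top-left  bias=+0
  edge (8, 0)→(10, 2): d=(2,2) right/bottom  bias=-1
    (3,0)@(7, 1): e=[20,0,4] → X  [on edge]
    (4,0)@(9, 1): e=[12,12,0] → .  [on edge]
    (2,1)@(5, 3): e=[12,0,12] → X  [on edge]
    (4,1)@(9, 3): e=[-4,24,4] → .
    (5,1)@(11, 3): e=[-12,36,0] → .  [on edge]
    (1,2)@(3, 5): e=[4,0,20] → X  [on edge]
    (2,2)@(5, 5): e=[-4,12,16] → .
    (3,2)@(7, 5): e=[-12,24,12] → .
    (6,2)@(13, 5): e=[-36,60,0] → .  [on edge]
    (0,3)@(1, 7): e=[-4,0,28] → .  [on edge]
    (1,3)@(3, 7): e=[-12,12,24] → .
  covered (4 px):
    . . . X . . .
    . . X X . . .
    . X . . . . .
    . . . . . . .
    . . . . . . .
    . . . . . . .
    . . . . . . .
    . . . . . . .
    . . . . . . .

Answer: [14,28,14]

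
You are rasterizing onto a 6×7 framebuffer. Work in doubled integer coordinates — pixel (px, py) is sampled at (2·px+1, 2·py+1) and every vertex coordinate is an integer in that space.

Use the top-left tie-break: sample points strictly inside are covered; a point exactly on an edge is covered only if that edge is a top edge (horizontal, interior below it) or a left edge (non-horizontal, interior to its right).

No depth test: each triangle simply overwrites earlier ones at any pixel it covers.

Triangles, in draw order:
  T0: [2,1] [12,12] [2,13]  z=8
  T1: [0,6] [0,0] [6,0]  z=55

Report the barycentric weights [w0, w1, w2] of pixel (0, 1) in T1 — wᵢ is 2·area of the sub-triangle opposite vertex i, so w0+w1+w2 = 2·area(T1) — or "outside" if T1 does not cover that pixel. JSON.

T0:
  2·area = 120
  edge (2, 1)→(12, 12): d=(10,11) right/bottom  bias=-1
  edge (12, 12)→(2, 13): d=(-10,1) right/bottom  bias=-1
  edge (2, 13)→(2, 1): d=(0,-12) top-left  bias=+0
    (1,1)@(3, 3): e=[9,99,12] → █
    (2,1)@(5, 3): e=[-13,97,36] → ·
    (1,2)@(3, 5): e=[29,79,12] → █
    (2,2)@(5, 5): e=[7,77,36] → █
    (3,2)@(7, 5): e=[-15,75,60] → ·
    (1,3)@(3, 7): e=[49,59,12] → █
    (3,3)@(7, 7): e=[5,55,60] → █
    (4,3)@(9, 7): e=[-17,53,84] → ·
    (1,4)@(3, 9): e=[69,39,12] → █
    (4,4)@(9, 9): e=[3,33,84] → █
    (5,4)@(11, 9): e=[-19,31,108] → ·
    (1,5)@(3, 11): e=[89,19,12] → █
  covered (15 px):
    · · · · · ·
    · █ · · · ·
    · █ █ · · ·
    · █ █ █ · ·
    · █ █ █ █ ·
    · █ █ █ █ █
    · · · · · ·
T1:
  2·area = 36
  edge (0, 6)→(0, 0): d=(0,-6) top-left  bias=+0
  edge (0, 0)→(6, 0): d=(6,0) top-left  bias=+0
  edge (6, 0)→(0, 6): d=(-6,6) right/bottom  bias=-1
    (0,0)@(1, 1): e=[6,6,24] → █
    (1,0)@(3, 1): e=[18,6,12] → █
    (2,0)@(5, 1): e=[30,6,0] → ·  [on edge]
    (0,1)@(1, 3): e=[6,18,12] → █
    (1,1)@(3, 3): e=[18,18,0] → ·  [on edge]
    (0,2)@(1, 5): e=[6,30,0] → ·  [on edge]
  covered (3 px):
    █ █ · · · ·
    █ · · · · ·
    · · · · · ·
    · · · · · ·
    · · · · · ·
    · · · · · ·
    · · · · · ·

Result: [18,12,6]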